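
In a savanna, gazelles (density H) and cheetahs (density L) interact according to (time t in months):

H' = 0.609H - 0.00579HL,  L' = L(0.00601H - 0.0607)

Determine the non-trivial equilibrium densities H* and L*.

Set dL/dt = 0 with L > 0: 0.00601H - 0.0607 = 0, so H* = 0.0607/0.00601 = 10.1.
Set dH/dt = 0 with H > 0: 0.609 - 0.00579L = 0, so L* = 0.609/0.00579 = 105.

H* ≈ 10.1, L* ≈ 105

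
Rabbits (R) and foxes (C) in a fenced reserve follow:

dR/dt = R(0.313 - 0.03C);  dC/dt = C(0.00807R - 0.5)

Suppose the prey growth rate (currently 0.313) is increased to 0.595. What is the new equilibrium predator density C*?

C* ≈ 19.8

At the interior fixed point, setting dR/dt = 0 with R > 0 fixes C* = (prey growth rate)/(RC coefficient) — independent of the other coefficients.
With the change, C* = 0.595/0.03 = 19.8; it rises from 10.4.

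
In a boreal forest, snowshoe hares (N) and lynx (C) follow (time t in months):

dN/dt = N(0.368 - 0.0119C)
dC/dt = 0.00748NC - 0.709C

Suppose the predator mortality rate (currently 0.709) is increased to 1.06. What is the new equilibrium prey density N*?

At the interior fixed point, setting dC/dt = 0 with C > 0 fixes N* = (predator death rate)/(NC coefficient) — independent of the other coefficients.
With the change, N* = 1.06/0.00748 = 142; it rises from 94.8.

N* ≈ 142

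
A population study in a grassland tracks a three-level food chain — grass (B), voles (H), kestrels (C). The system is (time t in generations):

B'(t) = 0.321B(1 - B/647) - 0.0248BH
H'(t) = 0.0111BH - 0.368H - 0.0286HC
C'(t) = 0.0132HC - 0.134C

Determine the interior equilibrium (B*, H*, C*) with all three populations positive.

From dC/dt = 0: 0.0132H* = 0.134, so H* = 10.2.
From dB/dt = 0: 0.321(1 - B*/647) = 0.0248·10.2, giving B* = 647·(1 - 0.784) = 140.
From dH/dt = 0: 0.0111·140 - 0.368 = 0.0286C*, so C* = 1.18/0.0286 = 41.3.

B* ≈ 140, H* ≈ 10.2, C* ≈ 41.3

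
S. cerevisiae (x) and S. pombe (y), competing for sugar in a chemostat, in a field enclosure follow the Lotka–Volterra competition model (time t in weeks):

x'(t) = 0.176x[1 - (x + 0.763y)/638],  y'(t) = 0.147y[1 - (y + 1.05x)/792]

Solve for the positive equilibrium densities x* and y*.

Setting both brackets to zero gives the nullclines x + 0.763y = 638 and 1.05x + y = 792.
Substituting y = 792 - 1.05x into the first: x(1 - 0.763·1.05) = 638 - 0.763·792.
So x* = 33.7/0.199 = 169, and then y* = 792 - 1.05·169 = 614.

x* ≈ 169, y* ≈ 614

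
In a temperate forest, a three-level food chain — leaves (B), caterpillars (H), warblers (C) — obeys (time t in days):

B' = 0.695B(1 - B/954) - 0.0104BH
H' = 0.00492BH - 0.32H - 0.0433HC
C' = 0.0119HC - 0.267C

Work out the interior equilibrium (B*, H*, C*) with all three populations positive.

B* ≈ 634, H* ≈ 22.4, C* ≈ 64.6

From dC/dt = 0: 0.0119H* = 0.267, so H* = 22.4.
From dB/dt = 0: 0.695(1 - B*/954) = 0.0104·22.4, giving B* = 954·(1 - 0.336) = 634.
From dH/dt = 0: 0.00492·634 - 0.32 = 0.0433C*, so C* = 2.8/0.0433 = 64.6.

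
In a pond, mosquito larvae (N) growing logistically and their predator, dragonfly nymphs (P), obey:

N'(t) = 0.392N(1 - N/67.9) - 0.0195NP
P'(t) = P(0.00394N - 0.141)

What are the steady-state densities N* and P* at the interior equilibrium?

From dP/dt = 0 with P > 0: 0.00394N* = 0.141, so N* = 35.8.
Substitute into dN/dt = 0: 0.392(1 - 35.8/67.9) = 0.0195P*.
The bracket is 0.473, giving P* = 0.185/0.0195 = 9.51.

N* ≈ 35.8, P* ≈ 9.51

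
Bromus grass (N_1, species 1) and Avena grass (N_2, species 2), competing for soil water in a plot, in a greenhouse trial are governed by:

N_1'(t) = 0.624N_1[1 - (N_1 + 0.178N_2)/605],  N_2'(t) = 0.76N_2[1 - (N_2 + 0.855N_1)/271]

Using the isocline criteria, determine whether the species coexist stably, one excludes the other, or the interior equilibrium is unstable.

Compare the nullcline intercepts: K1/α12 = 605/0.178 = 3400 > K2 = 271; K2/α21 = 271/0.855 = 317 < K1 = 605.
Since the inequalities point opposite ways, species 1 can invade but species 2 cannot.

species 1 excludes species 2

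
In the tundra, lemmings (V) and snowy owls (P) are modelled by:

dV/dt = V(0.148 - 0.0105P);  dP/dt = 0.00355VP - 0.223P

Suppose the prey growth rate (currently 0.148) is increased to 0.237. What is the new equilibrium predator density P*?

At the interior fixed point, setting dV/dt = 0 with V > 0 fixes P* = (prey growth rate)/(VP coefficient) — independent of the other coefficients.
With the change, P* = 0.237/0.0105 = 22.6; it rises from 14.1.

P* ≈ 22.6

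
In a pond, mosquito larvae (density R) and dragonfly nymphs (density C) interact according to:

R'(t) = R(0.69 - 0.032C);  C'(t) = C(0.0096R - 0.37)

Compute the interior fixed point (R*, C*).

R* ≈ 38.5, C* ≈ 21.6

Set dC/dt = 0 with C > 0: 0.0096R - 0.37 = 0, so R* = 0.37/0.0096 = 38.5.
Set dR/dt = 0 with R > 0: 0.69 - 0.032C = 0, so C* = 0.69/0.032 = 21.6.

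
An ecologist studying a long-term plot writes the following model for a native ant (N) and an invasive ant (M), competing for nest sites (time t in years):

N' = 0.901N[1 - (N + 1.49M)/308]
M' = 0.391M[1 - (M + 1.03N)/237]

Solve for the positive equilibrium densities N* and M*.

N* ≈ 84.4, M* ≈ 150

Setting both brackets to zero gives the nullclines N + 1.49M = 308 and 1.03N + M = 237.
Substituting M = 237 - 1.03N into the first: N(1 - 1.49·1.03) = 308 - 1.49·237.
So N* = -45.1/-0.535 = 84.4, and then M* = 237 - 1.03·84.4 = 150.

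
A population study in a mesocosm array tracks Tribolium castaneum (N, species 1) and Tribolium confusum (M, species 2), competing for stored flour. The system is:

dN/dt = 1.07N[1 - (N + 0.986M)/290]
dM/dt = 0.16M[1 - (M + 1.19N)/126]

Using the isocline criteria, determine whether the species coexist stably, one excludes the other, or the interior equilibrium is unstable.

Compare the nullcline intercepts: K1/α12 = 290/0.986 = 294 > K2 = 126; K2/α21 = 126/1.19 = 106 < K1 = 290.
Since the inequalities point opposite ways, species 1 can invade but species 2 cannot.

species 1 excludes species 2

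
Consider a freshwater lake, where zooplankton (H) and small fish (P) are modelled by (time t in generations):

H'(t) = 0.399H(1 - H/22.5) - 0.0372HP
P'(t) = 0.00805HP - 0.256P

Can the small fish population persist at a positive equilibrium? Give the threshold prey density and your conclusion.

Threshold H = 31.8; K < 31.8, so no, the predator goes extinct.

The predator equation gives dP/dt > 0 only when H > 0.256/0.00805 = 31.8.
Without the predator, H → K = 22.5. Since 22.5 < 31.8, the predator cannot invade.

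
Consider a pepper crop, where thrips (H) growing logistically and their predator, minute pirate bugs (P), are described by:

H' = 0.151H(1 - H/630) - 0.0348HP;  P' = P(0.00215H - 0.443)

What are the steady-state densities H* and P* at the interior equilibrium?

H* ≈ 206, P* ≈ 2.92

From dP/dt = 0 with P > 0: 0.00215H* = 0.443, so H* = 206.
Substitute into dH/dt = 0: 0.151(1 - 206/630) = 0.0348P*.
The bracket is 0.673, giving P* = 0.102/0.0348 = 2.92.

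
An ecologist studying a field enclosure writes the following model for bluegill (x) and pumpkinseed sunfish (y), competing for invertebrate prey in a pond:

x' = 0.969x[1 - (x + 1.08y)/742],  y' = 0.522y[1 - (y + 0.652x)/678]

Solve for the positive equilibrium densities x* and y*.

x* ≈ 33, y* ≈ 656

Setting both brackets to zero gives the nullclines x + 1.08y = 742 and 0.652x + y = 678.
Substituting y = 678 - 0.652x into the first: x(1 - 1.08·0.652) = 742 - 1.08·678.
So x* = 9.76/0.296 = 33, and then y* = 678 - 0.652·33 = 656.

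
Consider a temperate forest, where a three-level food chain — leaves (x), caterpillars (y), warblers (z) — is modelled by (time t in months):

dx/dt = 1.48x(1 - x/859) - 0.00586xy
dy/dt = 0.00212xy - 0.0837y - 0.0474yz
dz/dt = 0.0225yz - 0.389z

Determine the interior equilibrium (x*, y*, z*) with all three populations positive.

From dz/dt = 0: 0.0225y* = 0.389, so y* = 17.3.
From dx/dt = 0: 1.48(1 - x*/859) = 0.00586·17.3, giving x* = 859·(1 - 0.0685) = 800.
From dy/dt = 0: 0.00212·800 - 0.0837 = 0.0474z*, so z* = 1.61/0.0474 = 34.

x* ≈ 800, y* ≈ 17.3, z* ≈ 34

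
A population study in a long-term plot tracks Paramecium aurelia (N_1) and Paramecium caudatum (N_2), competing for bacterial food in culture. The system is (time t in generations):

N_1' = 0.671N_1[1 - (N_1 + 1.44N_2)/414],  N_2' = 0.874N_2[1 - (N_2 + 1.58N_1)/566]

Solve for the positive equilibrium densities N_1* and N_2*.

N_1* ≈ 314, N_2* ≈ 69.1

Setting both brackets to zero gives the nullclines N_1 + 1.44N_2 = 414 and 1.58N_1 + N_2 = 566.
Substituting N_2 = 566 - 1.58N_1 into the first: N_1(1 - 1.44·1.58) = 414 - 1.44·566.
So N_1* = -401/-1.28 = 314, and then N_2* = 566 - 1.58·314 = 69.1.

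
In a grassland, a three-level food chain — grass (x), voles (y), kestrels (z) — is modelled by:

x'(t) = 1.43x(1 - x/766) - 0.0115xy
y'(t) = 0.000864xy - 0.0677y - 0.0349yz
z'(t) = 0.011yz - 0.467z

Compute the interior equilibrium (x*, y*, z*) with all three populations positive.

x* ≈ 504, y* ≈ 42.5, z* ≈ 10.5

From dz/dt = 0: 0.011y* = 0.467, so y* = 42.5.
From dx/dt = 0: 1.43(1 - x*/766) = 0.0115·42.5, giving x* = 766·(1 - 0.341) = 504.
From dy/dt = 0: 0.000864·504 - 0.0677 = 0.0349z*, so z* = 0.368/0.0349 = 10.5.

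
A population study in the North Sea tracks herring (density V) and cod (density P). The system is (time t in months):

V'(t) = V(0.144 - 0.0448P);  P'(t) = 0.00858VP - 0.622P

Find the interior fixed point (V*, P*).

V* ≈ 72.5, P* ≈ 3.21

Set dP/dt = 0 with P > 0: 0.00858V - 0.622 = 0, so V* = 0.622/0.00858 = 72.5.
Set dV/dt = 0 with V > 0: 0.144 - 0.0448P = 0, so P* = 0.144/0.0448 = 3.21.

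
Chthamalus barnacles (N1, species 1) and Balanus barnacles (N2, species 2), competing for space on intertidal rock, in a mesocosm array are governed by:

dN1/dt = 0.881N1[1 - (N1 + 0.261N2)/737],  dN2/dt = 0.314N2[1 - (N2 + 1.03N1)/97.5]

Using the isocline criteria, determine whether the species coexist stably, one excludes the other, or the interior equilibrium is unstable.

Compare the nullcline intercepts: K1/α12 = 737/0.261 = 2820 > K2 = 97.5; K2/α21 = 97.5/1.03 = 94.7 < K1 = 737.
Since the inequalities point opposite ways, species 1 can invade but species 2 cannot.

species 1 excludes species 2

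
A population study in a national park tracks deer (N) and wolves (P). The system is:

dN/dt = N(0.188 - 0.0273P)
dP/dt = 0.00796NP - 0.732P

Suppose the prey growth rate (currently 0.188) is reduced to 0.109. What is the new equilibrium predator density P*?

P* ≈ 3.99

At the interior fixed point, setting dN/dt = 0 with N > 0 fixes P* = (prey growth rate)/(NP coefficient) — independent of the other coefficients.
With the change, P* = 0.109/0.0273 = 3.99; it falls from 6.89.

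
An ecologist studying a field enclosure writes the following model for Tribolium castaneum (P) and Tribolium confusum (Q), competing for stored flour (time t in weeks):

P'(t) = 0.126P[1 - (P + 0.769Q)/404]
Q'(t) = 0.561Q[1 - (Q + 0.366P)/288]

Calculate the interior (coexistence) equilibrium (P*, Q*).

Setting both brackets to zero gives the nullclines P + 0.769Q = 404 and 0.366P + Q = 288.
Substituting Q = 288 - 0.366P into the first: P(1 - 0.769·0.366) = 404 - 0.769·288.
So P* = 183/0.719 = 254, and then Q* = 288 - 0.366·254 = 195.

P* ≈ 254, Q* ≈ 195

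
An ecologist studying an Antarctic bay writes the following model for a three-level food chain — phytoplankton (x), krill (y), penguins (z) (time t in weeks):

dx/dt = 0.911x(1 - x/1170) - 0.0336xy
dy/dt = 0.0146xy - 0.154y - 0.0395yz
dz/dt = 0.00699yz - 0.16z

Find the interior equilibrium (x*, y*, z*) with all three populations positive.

x* ≈ 182, y* ≈ 22.9, z* ≈ 63.5

From dz/dt = 0: 0.00699y* = 0.16, so y* = 22.9.
From dx/dt = 0: 0.911(1 - x*/1170) = 0.0336·22.9, giving x* = 1170·(1 - 0.844) = 182.
From dy/dt = 0: 0.0146·182 - 0.154 = 0.0395z*, so z* = 2.51/0.0395 = 63.5.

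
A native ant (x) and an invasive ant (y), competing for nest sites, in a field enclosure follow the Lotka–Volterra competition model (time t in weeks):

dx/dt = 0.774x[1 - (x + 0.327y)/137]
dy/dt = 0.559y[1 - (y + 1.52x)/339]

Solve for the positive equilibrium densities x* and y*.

x* ≈ 52, y* ≈ 260

Setting both brackets to zero gives the nullclines x + 0.327y = 137 and 1.52x + y = 339.
Substituting y = 339 - 1.52x into the first: x(1 - 0.327·1.52) = 137 - 0.327·339.
So x* = 26.1/0.503 = 52, and then y* = 339 - 1.52·52 = 260.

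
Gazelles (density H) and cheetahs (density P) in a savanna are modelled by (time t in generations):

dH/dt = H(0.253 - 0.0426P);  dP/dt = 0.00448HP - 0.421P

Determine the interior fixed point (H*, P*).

Set dP/dt = 0 with P > 0: 0.00448H - 0.421 = 0, so H* = 0.421/0.00448 = 94.
Set dH/dt = 0 with H > 0: 0.253 - 0.0426P = 0, so P* = 0.253/0.0426 = 5.94.

H* ≈ 94, P* ≈ 5.94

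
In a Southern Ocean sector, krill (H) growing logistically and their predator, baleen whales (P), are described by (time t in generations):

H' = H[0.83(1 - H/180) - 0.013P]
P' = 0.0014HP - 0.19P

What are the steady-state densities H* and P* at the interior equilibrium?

H* ≈ 136, P* ≈ 15.7

From dP/dt = 0 with P > 0: 0.0014H* = 0.19, so H* = 136.
Substitute into dH/dt = 0: 0.83(1 - 136/180) = 0.013P*.
The bracket is 0.246, giving P* = 0.204/0.013 = 15.7.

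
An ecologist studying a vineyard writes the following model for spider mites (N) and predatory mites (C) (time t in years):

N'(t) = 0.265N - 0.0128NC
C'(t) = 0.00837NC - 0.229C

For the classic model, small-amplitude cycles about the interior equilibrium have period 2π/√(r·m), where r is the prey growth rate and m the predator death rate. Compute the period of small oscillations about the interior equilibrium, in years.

T ≈ 25.5 years

Here r = 0.265 and m = 0.229, so r·m = 0.0607.
ω = √0.0607 = 0.246 per year, hence T = 2π/ω ≈ 25.5 years.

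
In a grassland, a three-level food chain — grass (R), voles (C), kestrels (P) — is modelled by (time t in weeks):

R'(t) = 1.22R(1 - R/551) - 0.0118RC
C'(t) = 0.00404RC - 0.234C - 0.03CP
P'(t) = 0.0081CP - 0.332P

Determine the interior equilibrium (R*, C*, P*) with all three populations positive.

R* ≈ 333, C* ≈ 41, P* ≈ 37

From dP/dt = 0: 0.0081C* = 0.332, so C* = 41.
From dR/dt = 0: 1.22(1 - R*/551) = 0.0118·41, giving R* = 551·(1 - 0.396) = 333.
From dC/dt = 0: 0.00404·333 - 0.234 = 0.03P*, so P* = 1.11/0.03 = 37.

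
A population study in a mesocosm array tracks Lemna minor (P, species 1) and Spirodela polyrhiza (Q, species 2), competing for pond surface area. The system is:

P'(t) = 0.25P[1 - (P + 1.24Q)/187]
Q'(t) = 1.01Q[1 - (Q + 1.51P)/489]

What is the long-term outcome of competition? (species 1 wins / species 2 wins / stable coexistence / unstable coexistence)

species 2 excludes species 1

Compare the nullcline intercepts: K1/α12 = 187/1.24 = 151 < K2 = 489; K2/α21 = 489/1.51 = 324 > K1 = 187.
Since the inequalities point opposite ways, species 2 can invade but species 1 cannot.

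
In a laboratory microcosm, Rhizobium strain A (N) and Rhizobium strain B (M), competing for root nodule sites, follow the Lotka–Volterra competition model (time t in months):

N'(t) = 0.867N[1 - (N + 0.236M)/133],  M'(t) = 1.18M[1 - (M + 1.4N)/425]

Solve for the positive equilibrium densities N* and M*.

N* ≈ 48.8, M* ≈ 357

Setting both brackets to zero gives the nullclines N + 0.236M = 133 and 1.4N + M = 425.
Substituting M = 425 - 1.4N into the first: N(1 - 0.236·1.4) = 133 - 0.236·425.
So N* = 32.7/0.67 = 48.8, and then M* = 425 - 1.4·48.8 = 357.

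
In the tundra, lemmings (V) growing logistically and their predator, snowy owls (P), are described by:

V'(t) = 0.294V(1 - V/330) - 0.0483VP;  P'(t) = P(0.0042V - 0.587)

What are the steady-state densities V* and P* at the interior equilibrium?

From dP/dt = 0 with P > 0: 0.0042V* = 0.587, so V* = 140.
Substitute into dV/dt = 0: 0.294(1 - 140/330) = 0.0483P*.
The bracket is 0.576, giving P* = 0.169/0.0483 = 3.51.

V* ≈ 140, P* ≈ 3.51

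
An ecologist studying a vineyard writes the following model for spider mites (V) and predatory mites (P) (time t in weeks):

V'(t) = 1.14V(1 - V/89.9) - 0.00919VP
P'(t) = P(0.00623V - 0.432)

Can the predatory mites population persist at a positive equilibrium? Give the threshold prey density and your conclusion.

The predator equation gives dP/dt > 0 only when V > 0.432/0.00623 = 69.3.
Without the predator, V → K = 89.9. Since 89.9 > 69.3, the predator can invade and persist.

Threshold V = 69.3; K > 69.3, so yes, the predator persists.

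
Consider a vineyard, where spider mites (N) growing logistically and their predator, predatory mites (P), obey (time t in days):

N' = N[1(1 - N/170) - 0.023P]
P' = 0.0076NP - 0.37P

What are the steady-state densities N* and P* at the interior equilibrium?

From dP/dt = 0 with P > 0: 0.0076N* = 0.37, so N* = 48.7.
Substitute into dN/dt = 0: 1(1 - 48.7/170) = 0.023P*.
The bracket is 0.714, giving P* = 0.714/0.023 = 31.

N* ≈ 48.7, P* ≈ 31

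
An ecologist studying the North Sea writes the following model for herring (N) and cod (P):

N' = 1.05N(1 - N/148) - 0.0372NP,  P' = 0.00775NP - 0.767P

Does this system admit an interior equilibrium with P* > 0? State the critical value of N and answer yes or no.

Threshold N = 99; K > 99, so yes, the predator persists.

The predator equation gives dP/dt > 0 only when N > 0.767/0.00775 = 99.
Without the predator, N → K = 148. Since 148 > 99, the predator can invade and persist.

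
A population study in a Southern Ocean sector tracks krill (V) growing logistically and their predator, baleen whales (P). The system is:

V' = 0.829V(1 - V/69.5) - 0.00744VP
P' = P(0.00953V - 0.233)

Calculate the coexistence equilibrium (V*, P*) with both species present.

From dP/dt = 0 with P > 0: 0.00953V* = 0.233, so V* = 24.4.
Substitute into dV/dt = 0: 0.829(1 - 24.4/69.5) = 0.00744P*.
The bracket is 0.648, giving P* = 0.537/0.00744 = 72.2.

V* ≈ 24.4, P* ≈ 72.2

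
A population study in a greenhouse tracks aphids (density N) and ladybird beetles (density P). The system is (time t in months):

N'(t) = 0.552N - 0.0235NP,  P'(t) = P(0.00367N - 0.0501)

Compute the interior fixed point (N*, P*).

Set dP/dt = 0 with P > 0: 0.00367N - 0.0501 = 0, so N* = 0.0501/0.00367 = 13.7.
Set dN/dt = 0 with N > 0: 0.552 - 0.0235P = 0, so P* = 0.552/0.0235 = 23.5.

N* ≈ 13.7, P* ≈ 23.5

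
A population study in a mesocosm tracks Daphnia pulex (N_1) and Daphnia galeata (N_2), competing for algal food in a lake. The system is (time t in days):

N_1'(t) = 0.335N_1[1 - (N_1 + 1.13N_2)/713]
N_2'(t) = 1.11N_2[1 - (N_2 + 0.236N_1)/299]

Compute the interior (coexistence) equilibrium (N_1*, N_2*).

Setting both brackets to zero gives the nullclines N_1 + 1.13N_2 = 713 and 0.236N_1 + N_2 = 299.
Substituting N_2 = 299 - 0.236N_1 into the first: N_1(1 - 1.13·0.236) = 713 - 1.13·299.
So N_1* = 375/0.733 = 512, and then N_2* = 299 - 0.236·512 = 178.

N_1* ≈ 512, N_2* ≈ 178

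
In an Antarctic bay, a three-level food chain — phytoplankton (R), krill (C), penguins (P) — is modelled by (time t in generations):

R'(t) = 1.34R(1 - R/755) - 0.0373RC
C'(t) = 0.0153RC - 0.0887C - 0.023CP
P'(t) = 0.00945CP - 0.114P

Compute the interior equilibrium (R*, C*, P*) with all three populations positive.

R* ≈ 501, C* ≈ 12.1, P* ≈ 330

From dP/dt = 0: 0.00945C* = 0.114, so C* = 12.1.
From dR/dt = 0: 1.34(1 - R*/755) = 0.0373·12.1, giving R* = 755·(1 - 0.336) = 501.
From dC/dt = 0: 0.0153·501 - 0.0887 = 0.023P*, so P* = 7.58/0.023 = 330.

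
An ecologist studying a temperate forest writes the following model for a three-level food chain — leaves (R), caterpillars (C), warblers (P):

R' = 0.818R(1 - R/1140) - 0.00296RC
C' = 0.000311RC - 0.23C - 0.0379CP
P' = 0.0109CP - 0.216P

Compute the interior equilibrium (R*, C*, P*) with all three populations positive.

R* ≈ 1060, C* ≈ 19.8, P* ≈ 2.62

From dP/dt = 0: 0.0109C* = 0.216, so C* = 19.8.
From dR/dt = 0: 0.818(1 - R*/1140) = 0.00296·19.8, giving R* = 1140·(1 - 0.0717) = 1060.
From dC/dt = 0: 0.000311·1060 - 0.23 = 0.0379P*, so P* = 0.0991/0.0379 = 2.62.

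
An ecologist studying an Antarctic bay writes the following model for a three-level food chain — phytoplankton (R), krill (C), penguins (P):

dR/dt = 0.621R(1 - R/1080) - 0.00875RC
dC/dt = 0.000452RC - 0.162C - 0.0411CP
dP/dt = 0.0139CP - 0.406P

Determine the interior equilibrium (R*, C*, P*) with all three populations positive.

R* ≈ 636, C* ≈ 29.2, P* ≈ 3.05

From dP/dt = 0: 0.0139C* = 0.406, so C* = 29.2.
From dR/dt = 0: 0.621(1 - R*/1080) = 0.00875·29.2, giving R* = 1080·(1 - 0.412) = 636.
From dC/dt = 0: 0.000452·636 - 0.162 = 0.0411P*, so P* = 0.125/0.0411 = 3.05.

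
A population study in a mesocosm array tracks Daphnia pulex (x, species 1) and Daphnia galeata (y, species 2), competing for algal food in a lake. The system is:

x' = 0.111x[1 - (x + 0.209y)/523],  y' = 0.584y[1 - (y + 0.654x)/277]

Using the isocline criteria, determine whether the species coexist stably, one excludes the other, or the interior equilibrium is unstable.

species 1 excludes species 2

Compare the nullcline intercepts: K1/α12 = 523/0.209 = 2500 > K2 = 277; K2/α21 = 277/0.654 = 424 < K1 = 523.
Since the inequalities point opposite ways, species 1 can invade but species 2 cannot.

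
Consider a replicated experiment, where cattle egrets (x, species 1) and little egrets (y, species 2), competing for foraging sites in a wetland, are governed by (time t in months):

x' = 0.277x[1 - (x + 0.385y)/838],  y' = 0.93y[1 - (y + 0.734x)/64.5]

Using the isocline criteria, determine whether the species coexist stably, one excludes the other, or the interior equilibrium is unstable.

Compare the nullcline intercepts: K1/α12 = 838/0.385 = 2180 > K2 = 64.5; K2/α21 = 64.5/0.734 = 87.9 < K1 = 838.
Since the inequalities point opposite ways, species 1 can invade but species 2 cannot.

species 1 excludes species 2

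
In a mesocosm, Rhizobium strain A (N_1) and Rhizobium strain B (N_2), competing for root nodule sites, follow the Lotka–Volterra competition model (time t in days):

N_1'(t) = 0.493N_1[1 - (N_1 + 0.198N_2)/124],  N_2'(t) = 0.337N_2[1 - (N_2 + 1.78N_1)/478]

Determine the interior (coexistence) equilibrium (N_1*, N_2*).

Setting both brackets to zero gives the nullclines N_1 + 0.198N_2 = 124 and 1.78N_1 + N_2 = 478.
Substituting N_2 = 478 - 1.78N_1 into the first: N_1(1 - 0.198·1.78) = 124 - 0.198·478.
So N_1* = 29.4/0.648 = 45.3, and then N_2* = 478 - 1.78·45.3 = 397.

N_1* ≈ 45.3, N_2* ≈ 397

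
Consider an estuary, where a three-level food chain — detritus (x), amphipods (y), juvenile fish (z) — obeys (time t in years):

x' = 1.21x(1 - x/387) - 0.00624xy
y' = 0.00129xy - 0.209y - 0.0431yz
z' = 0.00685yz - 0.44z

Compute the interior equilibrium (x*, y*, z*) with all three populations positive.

From dz/dt = 0: 0.00685y* = 0.44, so y* = 64.2.
From dx/dt = 0: 1.21(1 - x*/387) = 0.00624·64.2, giving x* = 387·(1 - 0.331) = 259.
From dy/dt = 0: 0.00129·259 - 0.209 = 0.0431z*, so z* = 0.125/0.0431 = 2.9.

x* ≈ 259, y* ≈ 64.2, z* ≈ 2.9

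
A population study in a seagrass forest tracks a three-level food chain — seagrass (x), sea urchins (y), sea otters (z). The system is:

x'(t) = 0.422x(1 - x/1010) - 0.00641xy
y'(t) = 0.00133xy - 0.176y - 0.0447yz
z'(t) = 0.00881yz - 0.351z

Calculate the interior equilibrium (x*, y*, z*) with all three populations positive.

x* ≈ 399, y* ≈ 39.8, z* ≈ 7.93

From dz/dt = 0: 0.00881y* = 0.351, so y* = 39.8.
From dx/dt = 0: 0.422(1 - x*/1010) = 0.00641·39.8, giving x* = 1010·(1 - 0.605) = 399.
From dy/dt = 0: 0.00133·399 - 0.176 = 0.0447z*, so z* = 0.354/0.0447 = 7.93.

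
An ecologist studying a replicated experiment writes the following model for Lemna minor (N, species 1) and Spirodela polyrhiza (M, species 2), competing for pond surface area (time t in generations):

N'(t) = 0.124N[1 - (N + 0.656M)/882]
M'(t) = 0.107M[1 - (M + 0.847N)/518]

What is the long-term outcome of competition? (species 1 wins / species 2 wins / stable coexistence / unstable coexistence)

Compare the nullcline intercepts: K1/α12 = 882/0.656 = 1340 > K2 = 518; K2/α21 = 518/0.847 = 612 < K1 = 882.
Since the inequalities point opposite ways, species 1 can invade but species 2 cannot.

species 1 excludes species 2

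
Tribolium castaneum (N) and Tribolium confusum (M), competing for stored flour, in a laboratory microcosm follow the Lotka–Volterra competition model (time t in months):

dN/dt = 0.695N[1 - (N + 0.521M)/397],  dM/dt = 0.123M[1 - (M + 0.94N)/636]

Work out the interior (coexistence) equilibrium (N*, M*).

N* ≈ 129, M* ≈ 515

Setting both brackets to zero gives the nullclines N + 0.521M = 397 and 0.94N + M = 636.
Substituting M = 636 - 0.94N into the first: N(1 - 0.521·0.94) = 397 - 0.521·636.
So N* = 65.6/0.51 = 129, and then M* = 636 - 0.94·129 = 515.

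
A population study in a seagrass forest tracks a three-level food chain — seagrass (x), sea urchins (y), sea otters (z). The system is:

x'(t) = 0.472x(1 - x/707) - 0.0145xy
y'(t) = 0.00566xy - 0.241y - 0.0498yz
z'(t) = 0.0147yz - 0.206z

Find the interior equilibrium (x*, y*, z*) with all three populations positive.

x* ≈ 403, y* ≈ 14, z* ≈ 40.9

From dz/dt = 0: 0.0147y* = 0.206, so y* = 14.
From dx/dt = 0: 0.472(1 - x*/707) = 0.0145·14, giving x* = 707·(1 - 0.431) = 403.
From dy/dt = 0: 0.00566·403 - 0.241 = 0.0498z*, so z* = 2.04/0.0498 = 40.9.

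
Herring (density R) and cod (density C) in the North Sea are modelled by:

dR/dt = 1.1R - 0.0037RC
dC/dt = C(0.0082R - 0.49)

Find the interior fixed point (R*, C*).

Set dC/dt = 0 with C > 0: 0.0082R - 0.49 = 0, so R* = 0.49/0.0082 = 59.8.
Set dR/dt = 0 with R > 0: 1.1 - 0.0037C = 0, so C* = 1.1/0.0037 = 297.

R* ≈ 59.8, C* ≈ 297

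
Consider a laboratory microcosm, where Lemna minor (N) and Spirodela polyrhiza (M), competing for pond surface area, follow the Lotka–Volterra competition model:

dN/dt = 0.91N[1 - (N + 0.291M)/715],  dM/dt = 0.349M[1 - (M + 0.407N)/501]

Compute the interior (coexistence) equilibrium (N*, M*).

N* ≈ 646, M* ≈ 238

Setting both brackets to zero gives the nullclines N + 0.291M = 715 and 0.407N + M = 501.
Substituting M = 501 - 0.407N into the first: N(1 - 0.291·0.407) = 715 - 0.291·501.
So N* = 569/0.882 = 646, and then M* = 501 - 0.407·646 = 238.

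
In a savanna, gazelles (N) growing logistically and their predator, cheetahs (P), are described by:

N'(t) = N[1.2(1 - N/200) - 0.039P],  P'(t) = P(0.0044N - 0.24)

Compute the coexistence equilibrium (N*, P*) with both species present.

N* ≈ 54.5, P* ≈ 22.4

From dP/dt = 0 with P > 0: 0.0044N* = 0.24, so N* = 54.5.
Substitute into dN/dt = 0: 1.2(1 - 54.5/200) = 0.039P*.
The bracket is 0.727, giving P* = 0.873/0.039 = 22.4.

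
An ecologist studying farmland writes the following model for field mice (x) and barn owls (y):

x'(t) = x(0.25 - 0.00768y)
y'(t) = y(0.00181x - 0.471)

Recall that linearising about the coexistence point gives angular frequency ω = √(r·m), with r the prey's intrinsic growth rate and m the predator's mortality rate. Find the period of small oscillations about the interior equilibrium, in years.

T ≈ 18.3 years

Here r = 0.25 and m = 0.471, so r·m = 0.118.
ω = √0.118 = 0.343 per year, hence T = 2π/ω ≈ 18.3 years.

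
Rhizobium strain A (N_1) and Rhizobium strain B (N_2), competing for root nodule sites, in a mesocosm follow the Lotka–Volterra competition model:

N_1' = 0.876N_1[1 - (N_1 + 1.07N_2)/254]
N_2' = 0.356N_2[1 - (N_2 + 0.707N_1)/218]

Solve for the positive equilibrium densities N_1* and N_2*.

Setting both brackets to zero gives the nullclines N_1 + 1.07N_2 = 254 and 0.707N_1 + N_2 = 218.
Substituting N_2 = 218 - 0.707N_1 into the first: N_1(1 - 1.07·0.707) = 254 - 1.07·218.
So N_1* = 20.7/0.244 = 85.2, and then N_2* = 218 - 0.707·85.2 = 158.

N_1* ≈ 85.2, N_2* ≈ 158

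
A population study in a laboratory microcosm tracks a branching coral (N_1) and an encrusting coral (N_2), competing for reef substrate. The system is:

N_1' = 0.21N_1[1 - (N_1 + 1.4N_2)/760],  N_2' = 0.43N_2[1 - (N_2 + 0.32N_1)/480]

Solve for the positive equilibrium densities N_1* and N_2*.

N_1* ≈ 159, N_2* ≈ 429

Setting both brackets to zero gives the nullclines N_1 + 1.4N_2 = 760 and 0.32N_1 + N_2 = 480.
Substituting N_2 = 480 - 0.32N_1 into the first: N_1(1 - 1.4·0.32) = 760 - 1.4·480.
So N_1* = 88/0.552 = 159, and then N_2* = 480 - 0.32·159 = 429.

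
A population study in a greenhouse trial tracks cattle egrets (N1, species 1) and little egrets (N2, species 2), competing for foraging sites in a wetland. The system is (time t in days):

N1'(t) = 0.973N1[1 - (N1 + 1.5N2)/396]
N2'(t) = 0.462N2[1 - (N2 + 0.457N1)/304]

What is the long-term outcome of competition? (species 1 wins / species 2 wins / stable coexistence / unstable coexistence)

species 2 excludes species 1

Compare the nullcline intercepts: K1/α12 = 396/1.5 = 264 < K2 = 304; K2/α21 = 304/0.457 = 665 > K1 = 396.
Since the inequalities point opposite ways, species 2 can invade but species 1 cannot.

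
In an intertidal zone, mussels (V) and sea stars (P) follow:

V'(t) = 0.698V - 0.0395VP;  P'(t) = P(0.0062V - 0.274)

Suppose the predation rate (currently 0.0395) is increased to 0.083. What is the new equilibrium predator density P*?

P* ≈ 8.41

At the interior fixed point, setting dV/dt = 0 with V > 0 fixes P* = (prey growth rate)/(VP coefficient) — independent of the other coefficients.
With the change, P* = 0.698/0.083 = 8.41; it falls from 17.7.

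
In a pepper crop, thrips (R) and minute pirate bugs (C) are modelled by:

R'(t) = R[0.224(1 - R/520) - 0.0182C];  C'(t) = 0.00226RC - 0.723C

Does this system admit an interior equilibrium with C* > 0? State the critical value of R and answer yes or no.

Threshold R = 320; K > 320, so yes, the predator persists.

The predator equation gives dC/dt > 0 only when R > 0.723/0.00226 = 320.
Without the predator, R → K = 520. Since 520 > 320, the predator can invade and persist.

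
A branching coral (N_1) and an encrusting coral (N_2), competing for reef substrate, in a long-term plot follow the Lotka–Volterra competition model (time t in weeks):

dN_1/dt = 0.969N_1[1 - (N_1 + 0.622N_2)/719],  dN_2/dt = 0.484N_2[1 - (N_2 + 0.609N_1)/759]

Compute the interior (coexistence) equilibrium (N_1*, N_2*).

Setting both brackets to zero gives the nullclines N_1 + 0.622N_2 = 719 and 0.609N_1 + N_2 = 759.
Substituting N_2 = 759 - 0.609N_1 into the first: N_1(1 - 0.622·0.609) = 719 - 0.622·759.
So N_1* = 247/0.621 = 397, and then N_2* = 759 - 0.609·397 = 517.

N_1* ≈ 397, N_2* ≈ 517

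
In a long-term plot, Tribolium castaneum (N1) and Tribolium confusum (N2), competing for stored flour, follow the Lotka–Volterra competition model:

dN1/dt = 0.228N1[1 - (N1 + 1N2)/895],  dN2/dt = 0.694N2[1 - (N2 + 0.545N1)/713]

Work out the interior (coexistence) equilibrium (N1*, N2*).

N1* ≈ 400, N2* ≈ 495

Setting both brackets to zero gives the nullclines N1 + 1N2 = 895 and 0.545N1 + N2 = 713.
Substituting N2 = 713 - 0.545N1 into the first: N1(1 - 1·0.545) = 895 - 1·713.
So N1* = 182/0.455 = 400, and then N2* = 713 - 0.545·400 = 495.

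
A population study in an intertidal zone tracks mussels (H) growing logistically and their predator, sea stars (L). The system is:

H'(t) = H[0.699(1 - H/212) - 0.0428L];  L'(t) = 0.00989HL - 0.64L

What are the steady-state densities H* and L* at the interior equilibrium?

From dL/dt = 0 with L > 0: 0.00989H* = 0.64, so H* = 64.7.
Substitute into dH/dt = 0: 0.699(1 - 64.7/212) = 0.0428L*.
The bracket is 0.695, giving L* = 0.486/0.0428 = 11.3.

H* ≈ 64.7, L* ≈ 11.3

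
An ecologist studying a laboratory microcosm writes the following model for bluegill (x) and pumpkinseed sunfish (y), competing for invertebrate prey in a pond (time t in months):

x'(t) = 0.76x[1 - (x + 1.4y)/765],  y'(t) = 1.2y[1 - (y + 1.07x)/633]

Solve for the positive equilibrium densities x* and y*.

x* ≈ 243, y* ≈ 373

Setting both brackets to zero gives the nullclines x + 1.4y = 765 and 1.07x + y = 633.
Substituting y = 633 - 1.07x into the first: x(1 - 1.4·1.07) = 765 - 1.4·633.
So x* = -121/-0.498 = 243, and then y* = 633 - 1.07·243 = 373.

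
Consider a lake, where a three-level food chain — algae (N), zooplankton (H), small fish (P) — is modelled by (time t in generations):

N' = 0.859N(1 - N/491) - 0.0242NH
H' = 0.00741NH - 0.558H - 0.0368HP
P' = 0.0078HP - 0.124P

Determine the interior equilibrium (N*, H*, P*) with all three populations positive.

N* ≈ 271, H* ≈ 15.9, P* ≈ 39.4

From dP/dt = 0: 0.0078H* = 0.124, so H* = 15.9.
From dN/dt = 0: 0.859(1 - N*/491) = 0.0242·15.9, giving N* = 491·(1 - 0.448) = 271.
From dH/dt = 0: 0.00741·271 - 0.558 = 0.0368P*, so P* = 1.45/0.0368 = 39.4.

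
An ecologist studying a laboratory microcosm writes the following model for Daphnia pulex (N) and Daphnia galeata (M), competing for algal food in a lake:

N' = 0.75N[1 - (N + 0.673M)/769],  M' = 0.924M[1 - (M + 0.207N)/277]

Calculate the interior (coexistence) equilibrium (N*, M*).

N* ≈ 677, M* ≈ 137

Setting both brackets to zero gives the nullclines N + 0.673M = 769 and 0.207N + M = 277.
Substituting M = 277 - 0.207N into the first: N(1 - 0.673·0.207) = 769 - 0.673·277.
So N* = 583/0.861 = 677, and then M* = 277 - 0.207·677 = 137.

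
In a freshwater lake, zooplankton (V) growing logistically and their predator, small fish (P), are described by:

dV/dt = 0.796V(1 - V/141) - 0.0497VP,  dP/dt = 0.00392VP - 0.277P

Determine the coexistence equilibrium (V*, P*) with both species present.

From dP/dt = 0 with P > 0: 0.00392V* = 0.277, so V* = 70.7.
Substitute into dV/dt = 0: 0.796(1 - 70.7/141) = 0.0497P*.
The bracket is 0.499, giving P* = 0.397/0.0497 = 7.99.

V* ≈ 70.7, P* ≈ 7.99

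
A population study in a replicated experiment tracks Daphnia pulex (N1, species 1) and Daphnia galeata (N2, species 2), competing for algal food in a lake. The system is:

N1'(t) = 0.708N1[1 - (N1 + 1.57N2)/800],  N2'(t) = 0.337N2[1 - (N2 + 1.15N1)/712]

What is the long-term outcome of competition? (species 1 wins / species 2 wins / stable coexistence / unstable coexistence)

Compare the nullcline intercepts: K1/α12 = 800/1.57 = 510 < K2 = 712; K2/α21 = 712/1.15 = 619 < K1 = 800.
Since both are reversed, neither can invade when rare; the interior point is a saddle.

unstable coexistence (outcome depends on initial conditions)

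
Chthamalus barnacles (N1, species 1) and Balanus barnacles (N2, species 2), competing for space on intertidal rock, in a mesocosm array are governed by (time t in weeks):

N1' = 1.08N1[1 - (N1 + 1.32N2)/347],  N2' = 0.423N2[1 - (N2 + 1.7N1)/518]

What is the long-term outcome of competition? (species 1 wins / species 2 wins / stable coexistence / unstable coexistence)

Compare the nullcline intercepts: K1/α12 = 347/1.32 = 263 < K2 = 518; K2/α21 = 518/1.7 = 305 < K1 = 347.
Since both are reversed, neither can invade when rare; the interior point is a saddle.

unstable coexistence (outcome depends on initial conditions)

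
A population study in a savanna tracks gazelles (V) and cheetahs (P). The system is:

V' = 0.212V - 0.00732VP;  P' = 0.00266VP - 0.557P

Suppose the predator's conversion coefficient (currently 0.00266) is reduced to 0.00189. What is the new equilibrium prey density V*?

At the interior fixed point, setting dP/dt = 0 with P > 0 fixes V* = (predator death rate)/(VP coefficient) — independent of the other coefficients.
With the change, V* = 0.557/0.00189 = 295; it rises from 209.

V* ≈ 295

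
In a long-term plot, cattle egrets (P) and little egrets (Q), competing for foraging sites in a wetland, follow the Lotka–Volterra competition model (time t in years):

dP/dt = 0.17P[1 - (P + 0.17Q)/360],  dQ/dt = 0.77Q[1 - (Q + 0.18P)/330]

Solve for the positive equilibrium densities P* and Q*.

Setting both brackets to zero gives the nullclines P + 0.17Q = 360 and 0.18P + Q = 330.
Substituting Q = 330 - 0.18P into the first: P(1 - 0.17·0.18) = 360 - 0.17·330.
So P* = 304/0.969 = 313, and then Q* = 330 - 0.18·313 = 274.

P* ≈ 313, Q* ≈ 274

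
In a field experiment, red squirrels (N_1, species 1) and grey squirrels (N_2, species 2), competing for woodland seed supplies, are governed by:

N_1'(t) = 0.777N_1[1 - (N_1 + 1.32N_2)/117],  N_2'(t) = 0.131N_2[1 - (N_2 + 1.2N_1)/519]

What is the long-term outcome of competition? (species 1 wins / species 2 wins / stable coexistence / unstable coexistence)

species 2 excludes species 1

Compare the nullcline intercepts: K1/α12 = 117/1.32 = 88.6 < K2 = 519; K2/α21 = 519/1.2 = 432 > K1 = 117.
Since the inequalities point opposite ways, species 2 can invade but species 1 cannot.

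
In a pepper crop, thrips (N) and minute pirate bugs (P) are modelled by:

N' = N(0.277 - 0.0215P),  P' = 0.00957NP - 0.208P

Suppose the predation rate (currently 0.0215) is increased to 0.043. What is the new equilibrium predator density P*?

P* ≈ 6.44

At the interior fixed point, setting dN/dt = 0 with N > 0 fixes P* = (prey growth rate)/(NP coefficient) — independent of the other coefficients.
With the change, P* = 0.277/0.043 = 6.44; it falls from 12.9.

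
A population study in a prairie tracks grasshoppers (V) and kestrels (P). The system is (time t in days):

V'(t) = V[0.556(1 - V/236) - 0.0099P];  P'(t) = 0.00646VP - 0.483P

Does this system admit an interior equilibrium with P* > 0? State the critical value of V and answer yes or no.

Threshold V = 74.8; K > 74.8, so yes, the predator persists.

The predator equation gives dP/dt > 0 only when V > 0.483/0.00646 = 74.8.
Without the predator, V → K = 236. Since 236 > 74.8, the predator can invade and persist.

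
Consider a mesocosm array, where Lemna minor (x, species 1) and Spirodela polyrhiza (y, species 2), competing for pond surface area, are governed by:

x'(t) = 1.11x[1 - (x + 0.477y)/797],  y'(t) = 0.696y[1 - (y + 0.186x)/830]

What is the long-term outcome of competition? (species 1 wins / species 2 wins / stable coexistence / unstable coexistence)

Compare the nullcline intercepts: K1/α12 = 797/0.477 = 1670 > K2 = 830; K2/α21 = 830/0.186 = 4460 > K1 = 797.
Since both inequalities hold, each species can invade when rare, so the interior equilibrium is stable.

stable coexistence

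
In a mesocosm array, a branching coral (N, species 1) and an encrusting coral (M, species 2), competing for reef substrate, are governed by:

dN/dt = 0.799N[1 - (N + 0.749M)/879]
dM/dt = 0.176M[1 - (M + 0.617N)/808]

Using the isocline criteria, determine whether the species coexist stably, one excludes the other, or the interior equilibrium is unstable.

Compare the nullcline intercepts: K1/α12 = 879/0.749 = 1170 > K2 = 808; K2/α21 = 808/0.617 = 1310 > K1 = 879.
Since both inequalities hold, each species can invade when rare, so the interior equilibrium is stable.

stable coexistence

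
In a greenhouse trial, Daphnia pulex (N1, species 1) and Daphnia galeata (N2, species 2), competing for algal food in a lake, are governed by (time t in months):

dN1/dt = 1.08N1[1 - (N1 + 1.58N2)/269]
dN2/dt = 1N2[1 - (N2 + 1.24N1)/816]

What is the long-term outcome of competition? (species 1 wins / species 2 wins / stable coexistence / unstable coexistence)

Compare the nullcline intercepts: K1/α12 = 269/1.58 = 170 < K2 = 816; K2/α21 = 816/1.24 = 658 > K1 = 269.
Since the inequalities point opposite ways, species 2 can invade but species 1 cannot.

species 2 excludes species 1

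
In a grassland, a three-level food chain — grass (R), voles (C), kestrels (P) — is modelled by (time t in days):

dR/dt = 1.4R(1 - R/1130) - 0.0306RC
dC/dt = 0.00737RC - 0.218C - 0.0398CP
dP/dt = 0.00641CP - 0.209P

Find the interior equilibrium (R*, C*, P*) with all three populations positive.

R* ≈ 325, C* ≈ 32.6, P* ≈ 54.6

From dP/dt = 0: 0.00641C* = 0.209, so C* = 32.6.
From dR/dt = 0: 1.4(1 - R*/1130) = 0.0306·32.6, giving R* = 1130·(1 - 0.713) = 325.
From dC/dt = 0: 0.00737·325 - 0.218 = 0.0398P*, so P* = 2.18/0.0398 = 54.6.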